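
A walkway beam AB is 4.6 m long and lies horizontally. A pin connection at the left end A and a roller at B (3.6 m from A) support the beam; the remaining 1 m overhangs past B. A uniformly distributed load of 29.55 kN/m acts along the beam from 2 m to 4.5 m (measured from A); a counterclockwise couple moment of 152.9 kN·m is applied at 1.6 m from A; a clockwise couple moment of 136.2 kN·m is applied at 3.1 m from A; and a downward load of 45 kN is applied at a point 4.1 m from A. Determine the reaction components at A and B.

A_x = 0, A_y = 5.571 kN, B_y = 113.3 kN

Resultant of the distributed load: 29.55 × 2.5 = 73.875 kN at 3.25 m from A.
ΣM about A: B_y·3.6 − (29.55·2.5)·3.25 + 152.9 − 136.2 − 45·4.1 = 0 → B_y = 407.89375/3.6 = 113.304 ≈ 113.3 kN.
ΣF_y = 0: A_y + 113.304 − 29.55·2.5 − 45 = 0 → A_y = 5.571 kN.
ΣF_x = 0: no horizontal applied forces, so A_x = 0.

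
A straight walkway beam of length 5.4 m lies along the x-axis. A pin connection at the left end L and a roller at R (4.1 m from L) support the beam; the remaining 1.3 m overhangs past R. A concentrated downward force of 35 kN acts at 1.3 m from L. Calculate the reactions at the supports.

ΣM about L: R_y·4.1 − 35·1.3 = 0 → R_y = 45.5/4.1 = 11.0976 ≈ 11.10 kN.
ΣF_y = 0: L_y + 11.0976 − 35 = 0 → L_y = 23.90 kN.
ΣF_x = 0: no horizontal applied forces, so L_x = 0.

L_x = 0, L_y = 23.90 kN, R_y = 11.10 kN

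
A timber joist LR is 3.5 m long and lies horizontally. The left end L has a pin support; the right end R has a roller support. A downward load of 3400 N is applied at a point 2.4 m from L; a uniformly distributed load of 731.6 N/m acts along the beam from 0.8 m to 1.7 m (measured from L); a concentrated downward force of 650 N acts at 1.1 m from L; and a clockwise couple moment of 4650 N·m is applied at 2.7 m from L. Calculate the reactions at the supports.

L_x = 0, L_y = 609.0 N, R_y = 4099 N

Resultant of the distributed load: 731.6 × 0.9 = 658.44 N at 1.25 m from L.
Moments about L: R_y·3.5 − 3400·2.4 − (731.6·0.9)·1.25 − 650·1.1 − 4650 = 0 → R_y = 14348.05/3.5 = 4099.44 ≈ 4099 N.
ΣF_y = 0: L_y + 4099.44 − 3400 − 731.6·0.9 − 650 = 0 → L_y = 609.0 N.
ΣF_x = 0: no horizontal applied forces, so L_x = 0.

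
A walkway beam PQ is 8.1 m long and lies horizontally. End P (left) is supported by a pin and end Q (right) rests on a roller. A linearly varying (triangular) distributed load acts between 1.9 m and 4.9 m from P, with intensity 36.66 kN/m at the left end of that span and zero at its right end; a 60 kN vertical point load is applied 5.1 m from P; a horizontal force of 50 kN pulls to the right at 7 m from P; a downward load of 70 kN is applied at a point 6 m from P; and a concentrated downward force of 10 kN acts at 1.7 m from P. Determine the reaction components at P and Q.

P_x = -50.00 kN, P_y = 83.57 kN, Q_y = 111.4 kN

Resultant of the triangular load: ½ × 36.66 × 3 = 54.99 kN, acting at 2.9 m from P (one-third of the span from the peak).
Taking moments about P: Q_y·8.1 − (½·36.66·3)·2.9 − 60·5.1 − 70·6 − 10·1.7 = 0 → Q_y = 902.471/8.1 = 111.416 ≈ 111.4 kN.
ΣF_y = 0: P_y + 111.416 − ½·36.66·3 − 60 − 70 − 10 = 0 → P_y = 83.57 kN.
ΣF_x = 0: P_x + 50 = 0 → P_x = -50.00 kN.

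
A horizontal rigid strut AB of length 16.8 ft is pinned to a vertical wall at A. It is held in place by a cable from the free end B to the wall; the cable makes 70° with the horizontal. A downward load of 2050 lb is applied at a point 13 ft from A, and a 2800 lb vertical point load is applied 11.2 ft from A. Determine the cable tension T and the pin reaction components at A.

T = 3675 lb, A_x = 1257 lb, A_y = 1397 lb

ΣM about A: T·sin70°·16.8 − 2050·13 − 2800·11.2 = 0 → T = 58010/(16.8·0.939693) = 3674.58 ≈ 3675 lb.
ΣF_x = 0: A_x − T·cos70° = 0 → A_x = 3674.58 × 0.34202 = 1257 lb.
ΣF_y = 0: A_y + T·sin70° − 2050 − 2800 = 0 → A_y = 4850 − 3674.58 × 0.939693 = 1397 lb.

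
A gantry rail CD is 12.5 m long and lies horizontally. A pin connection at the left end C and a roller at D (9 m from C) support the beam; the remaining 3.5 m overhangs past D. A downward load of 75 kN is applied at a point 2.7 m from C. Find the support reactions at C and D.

Moments about C: D_y·9 − 75·2.7 = 0 → D_y = 202.5/9 = 22.50 kN.
ΣF_y = 0: C_y + 22.5 − 75 = 0 → C_y = 52.50 kN.
ΣF_x = 0: no horizontal applied forces, so C_x = 0.

C_x = 0, C_y = 52.50 kN, D_y = 22.50 kN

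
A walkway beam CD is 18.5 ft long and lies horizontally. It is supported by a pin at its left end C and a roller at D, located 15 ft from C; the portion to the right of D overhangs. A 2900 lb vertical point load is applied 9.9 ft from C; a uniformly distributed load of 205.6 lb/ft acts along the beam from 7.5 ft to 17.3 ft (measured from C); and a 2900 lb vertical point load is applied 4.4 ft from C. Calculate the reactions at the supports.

Resultant of the distributed load: 205.6 × 9.8 = 2014.88 lb at 12.4 ft from C.
Moments about C: D_y·15 − 2900·9.9 − (205.6·9.8)·12.4 − 2900·4.4 = 0 → D_y = 66454.512/15 = 4430.3 ≈ 4430 lb.
ΣF_y = 0: C_y + 4430.3 − 2900 − 205.6·9.8 − 2900 = 0 → C_y = 3385 lb.
ΣF_x = 0: no horizontal applied forces, so C_x = 0.

C_x = 0, C_y = 3385 lb, D_y = 4430 lb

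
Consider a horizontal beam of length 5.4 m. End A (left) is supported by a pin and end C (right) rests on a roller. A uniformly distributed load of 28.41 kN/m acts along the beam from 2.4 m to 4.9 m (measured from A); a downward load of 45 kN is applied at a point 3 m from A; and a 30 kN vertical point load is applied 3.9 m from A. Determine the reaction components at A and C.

A_x = 0, A_y = 51.35 kN, C_y = 94.67 kN

Resultant of the distributed load: 28.41 × 2.5 = 71.025 kN at 3.65 m from A.
Moments about A: C_y·5.4 − (28.41·2.5)·3.65 − 45·3 − 30·3.9 = 0 → C_y = 511.24125/5.4 = 94.6743 ≈ 94.67 kN.
ΣF_y = 0: A_y + 94.6743 − 28.41·2.5 − 45 − 30 = 0 → A_y = 51.35 kN.
ΣF_x = 0: no horizontal applied forces, so A_x = 0.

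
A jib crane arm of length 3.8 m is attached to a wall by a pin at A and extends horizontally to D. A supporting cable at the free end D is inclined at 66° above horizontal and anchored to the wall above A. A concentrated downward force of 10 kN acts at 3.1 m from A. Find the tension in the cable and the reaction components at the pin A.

T = 8.930 kN, A_x = 3.632 kN, A_y = 1.842 kN

ΣM about A: T·sin66°·3.8 − 10·3.1 = 0 → T = 31/(3.8·0.913545) = 8.92993 ≈ 8.930 kN.
ΣF_x = 0: A_x − T·cos66° = 0 → A_x = 8.92993 × 0.406737 = 3.632 kN.
ΣF_y = 0: A_y + T·sin66° − 10 = 0 → A_y = 10 − 8.92993 × 0.913545 = 1.842 kN.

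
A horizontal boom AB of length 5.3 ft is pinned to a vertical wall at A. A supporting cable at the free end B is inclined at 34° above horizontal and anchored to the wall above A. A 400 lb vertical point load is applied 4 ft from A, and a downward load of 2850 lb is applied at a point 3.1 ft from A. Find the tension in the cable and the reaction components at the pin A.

T = 3521 lb, A_x = 2919 lb, A_y = 1281 lb

ΣM about A: T·sin34°·5.3 − 400·4 − 2850·3.1 = 0 → T = 10435/(5.3·0.559193) = 3520.91 ≈ 3521 lb.
ΣF_x = 0: A_x − T·cos34° = 0 → A_x = 3520.91 × 0.829038 = 2919 lb.
ΣF_y = 0: A_y + T·sin34° − 400 − 2850 = 0 → A_y = 3250 − 3520.91 × 0.559193 = 1281 lb.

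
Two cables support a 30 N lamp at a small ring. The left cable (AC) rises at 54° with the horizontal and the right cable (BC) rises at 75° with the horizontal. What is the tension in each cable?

ΣF_x = 0: −T_AC·cos54° + T_BC·cos75° = 0 → T_BC = 2.27103·T_AC.
ΣF_y = 0: T_AC·sin54° + T_BC·sin75° = 30.
Substitute: T_AC·(0.809017 + 2.27103·0.965926) = 30 → T_AC = 9.99113 ≈ 9.991 N.
Then T_BC = 2.27103 × 9.99113 = 22.69 N.

T_AC = 9.991 N, T_BC = 22.69 N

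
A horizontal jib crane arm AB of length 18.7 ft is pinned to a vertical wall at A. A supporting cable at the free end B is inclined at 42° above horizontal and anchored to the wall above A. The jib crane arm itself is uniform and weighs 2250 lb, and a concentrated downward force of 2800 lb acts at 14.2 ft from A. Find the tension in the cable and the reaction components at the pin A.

T = 4859 lb, A_x = 3611 lb, A_y = 1799 lb

ΣM about A: T·sin42°·18.7 − 2250·9.35 − 2800·14.2 = 0 → T = 60797.5/(18.7·0.669131) = 4858.84 ≈ 4859 lb.
ΣF_x = 0: A_x − T·cos42° = 0 → A_x = 4858.84 × 0.743145 = 3611 lb.
ΣF_y = 0: A_y + T·sin42° − 2250 − 2800 = 0 → A_y = 5050 − 4858.84 × 0.669131 = 1799 lb.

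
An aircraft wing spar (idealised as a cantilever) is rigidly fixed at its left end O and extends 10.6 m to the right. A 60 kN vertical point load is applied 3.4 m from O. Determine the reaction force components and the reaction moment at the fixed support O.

ΣF_x = 0: O_x = 0.
ΣF_y = 0: O_y − 60 = 0 → O_y = 60.00 kN.
ΣM about O: M_O − 60·3.4 = 0 → M_O = 204.0 kN·m.

O_x = 0, O_y = 60.00 kN, M_O = 204.0 kN·m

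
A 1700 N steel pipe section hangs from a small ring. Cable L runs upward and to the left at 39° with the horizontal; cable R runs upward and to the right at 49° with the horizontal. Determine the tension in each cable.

ΣF_x = 0: −T_L·cos39° + T_R·cos49° = 0 → T_R = 1.18457·T_L.
ΣF_y = 0: T_L·sin39° + T_R·sin49° = 1700.
Substitute: T_L·(0.62932 + 1.18457·0.75471) = 1700 → T_L = 1115.98 ≈ 1116 N.
Then T_R = 1.18457 × 1115.98 = 1322 N.

T_L = 1116 N, T_R = 1322 N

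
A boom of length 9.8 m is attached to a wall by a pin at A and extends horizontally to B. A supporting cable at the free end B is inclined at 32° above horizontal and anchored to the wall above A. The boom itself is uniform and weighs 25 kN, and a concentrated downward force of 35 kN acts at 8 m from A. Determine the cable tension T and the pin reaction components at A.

ΣM about A: T·sin32°·9.8 − 25·4.9 − 35·8 = 0 → T = 402.5/(9.8·0.529919) = 77.5051 ≈ 77.51 kN.
ΣF_x = 0: A_x − T·cos32° = 0 → A_x = 77.5051 × 0.848048 = 65.73 kN.
ΣF_y = 0: A_y + T·sin32° − 25 − 35 = 0 → A_y = 60 − 77.5051 × 0.529919 = 18.93 kN.

T = 77.51 kN, A_x = 65.73 kN, A_y = 18.93 kN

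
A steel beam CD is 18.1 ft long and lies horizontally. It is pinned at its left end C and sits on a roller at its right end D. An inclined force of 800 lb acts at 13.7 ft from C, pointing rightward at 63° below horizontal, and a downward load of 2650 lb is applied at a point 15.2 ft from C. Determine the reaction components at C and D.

ΣM about C: D_y·18.1 − 800·sin63°·13.7 − 2650·15.2 = 0 → D_y = 50045.4/18.1 = 2764.94 ≈ 2765 lb.
ΣF_y = 0: C_y + 2764.94 − 800·sin63° − 2650 = 0 → C_y = 597.9 lb.
ΣF_x = 0: C_x + 800·cos63° = 0 → C_x = -363.2 lb.

C_x = -363.2 lb, C_y = 597.9 lb, D_y = 2765 lb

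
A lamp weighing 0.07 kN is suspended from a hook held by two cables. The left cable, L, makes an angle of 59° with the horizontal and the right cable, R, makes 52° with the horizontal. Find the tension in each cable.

ΣF_x = 0: −T_L·cos59° + T_R·cos52° = 0 → T_R = 0.836561·T_L.
ΣF_y = 0: T_L·sin59° + T_R·sin52° = 0.07.
Substitute: T_L·(0.857167 + 0.836561·0.788011) = 0.07 → T_L = 0.0461624 ≈ 0.04616 kN.
Then T_R = 0.836561 × 0.0461624 = 0.03862 kN.

T_L = 0.04616 kN, T_R = 0.03862 kN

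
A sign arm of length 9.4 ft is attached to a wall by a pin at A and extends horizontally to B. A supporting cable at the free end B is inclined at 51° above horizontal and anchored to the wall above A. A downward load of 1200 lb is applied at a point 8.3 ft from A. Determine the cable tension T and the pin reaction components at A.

ΣM about A: T·sin51°·9.4 − 1200·8.3 = 0 → T = 9960/(9.4·0.777146) = 1363.42 ≈ 1363 lb.
ΣF_x = 0: A_x − T·cos51° = 0 → A_x = 1363.42 × 0.62932 = 858.0 lb.
ΣF_y = 0: A_y + T·sin51° − 1200 = 0 → A_y = 1200 − 1363.42 × 0.777146 = 140.4 lb.

T = 1363 lb, A_x = 858.0 lb, A_y = 140.4 lb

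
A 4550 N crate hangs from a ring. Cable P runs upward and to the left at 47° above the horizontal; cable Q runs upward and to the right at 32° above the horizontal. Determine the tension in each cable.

T_P = 3931 N, T_Q = 3161 N

ΣF_x = 0: −T_P·cos47° + T_Q·cos32° = 0 → T_Q = 0.804198·T_P.
ΣF_y = 0: T_P·sin47° + T_Q·sin32° = 4550.
Substitute: T_P·(0.731354 + 0.804198·0.529919) = 4550 → T_P = 3930.84 ≈ 3931 N.
Then T_Q = 0.804198 × 3930.84 = 3161 N.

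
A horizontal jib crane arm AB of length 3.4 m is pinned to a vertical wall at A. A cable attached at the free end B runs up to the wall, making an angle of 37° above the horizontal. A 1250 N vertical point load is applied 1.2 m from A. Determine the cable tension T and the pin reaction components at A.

T = 733.1 N, A_x = 585.5 N, A_y = 808.8 N

ΣM about A: T·sin37°·3.4 − 1250·1.2 = 0 → T = 1500/(3.4·0.601815) = 733.077 ≈ 733.1 N.
ΣF_x = 0: A_x − T·cos37° = 0 → A_x = 733.077 × 0.798636 = 585.5 N.
ΣF_y = 0: A_y + T·sin37° − 1250 = 0 → A_y = 1250 − 733.077 × 0.601815 = 808.8 N.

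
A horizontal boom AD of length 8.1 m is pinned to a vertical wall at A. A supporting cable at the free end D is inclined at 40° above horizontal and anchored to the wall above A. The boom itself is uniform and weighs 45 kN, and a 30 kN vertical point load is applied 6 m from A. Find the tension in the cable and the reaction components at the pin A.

ΣM about A: T·sin40°·8.1 − 45·4.05 − 30·6 = 0 → T = 362.25/(8.1·0.642788) = 69.5754 ≈ 69.58 kN.
ΣF_x = 0: A_x − T·cos40° = 0 → A_x = 69.5754 × 0.766044 = 53.30 kN.
ΣF_y = 0: A_y + T·sin40° − 45 − 30 = 0 → A_y = 75 − 69.5754 × 0.642788 = 30.28 kN.

T = 69.58 kN, A_x = 53.30 kN, A_y = 30.28 kN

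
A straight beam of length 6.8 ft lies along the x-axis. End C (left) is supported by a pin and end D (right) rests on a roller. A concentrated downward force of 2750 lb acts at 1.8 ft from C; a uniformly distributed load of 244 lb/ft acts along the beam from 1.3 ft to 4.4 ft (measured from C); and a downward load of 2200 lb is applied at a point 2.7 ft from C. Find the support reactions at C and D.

Resultant of the distributed load: 244 × 3.1 = 756.4 lb at 2.85 ft from C.
Taking moments about C: D_y·6.8 − 2750·1.8 − (244·3.1)·2.85 − 2200·2.7 = 0 → D_y = 13045.74/6.8 = 1918.49 ≈ 1918 lb.
ΣF_y = 0: C_y + 1918.49 − 2750 − 244·3.1 − 2200 = 0 → C_y = 3788 lb.
ΣF_x = 0: no horizontal applied forces, so C_x = 0.

C_x = 0, C_y = 3788 lb, D_y = 1918 lb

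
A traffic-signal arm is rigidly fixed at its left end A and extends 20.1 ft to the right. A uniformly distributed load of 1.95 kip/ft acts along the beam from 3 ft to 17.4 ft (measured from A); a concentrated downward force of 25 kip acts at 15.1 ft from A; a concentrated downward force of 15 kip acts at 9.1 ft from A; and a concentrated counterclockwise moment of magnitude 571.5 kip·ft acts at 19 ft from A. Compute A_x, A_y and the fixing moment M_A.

Resultant of the distributed load: 1.95 × 14.4 = 28.08 kip at 10.2 ft from A.
ΣF_x = 0: A_x = 0.
ΣF_y = 0: A_y − 1.95·14.4 − 25 − 15 = 0 → A_y = 68.08 kip.
ΣM about A: M_A − (1.95·14.4)·10.2 − 25·15.1 − 15·9.1 + 571.5 = 0 → M_A = 228.9 kip·ft.

A_x = 0, A_y = 68.08 kip, M_A = 228.9 kip·ft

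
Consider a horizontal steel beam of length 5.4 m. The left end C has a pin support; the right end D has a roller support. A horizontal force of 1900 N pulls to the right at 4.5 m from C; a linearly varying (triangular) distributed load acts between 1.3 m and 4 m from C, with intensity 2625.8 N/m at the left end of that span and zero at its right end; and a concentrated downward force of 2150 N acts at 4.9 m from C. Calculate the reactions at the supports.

C_x = -1900 N, C_y = 2300 N, D_y = 3395 N

Resultant of the triangular load: ½ × 2625.8 × 2.7 = 3544.83 N, acting at 2.2 m from C (one-third of the span from the peak).
ΣM about C: D_y·5.4 − (½·2625.8·2.7)·2.2 − 2150·4.9 = 0 → D_y = 18333.626/5.4 = 3395.12 ≈ 3395 N.
ΣF_y = 0: C_y + 3395.12 − ½·2625.8·2.7 − 2150 = 0 → C_y = 2300 N.
ΣF_x = 0: C_x + 1900 = 0 → C_x = -1900 N.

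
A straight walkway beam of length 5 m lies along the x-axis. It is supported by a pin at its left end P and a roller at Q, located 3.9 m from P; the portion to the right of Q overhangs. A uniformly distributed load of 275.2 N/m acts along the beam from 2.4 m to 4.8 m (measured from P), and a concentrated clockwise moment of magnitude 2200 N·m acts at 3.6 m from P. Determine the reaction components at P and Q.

Resultant of the distributed load: 275.2 × 2.4 = 660.48 N at 3.6 m from P.
Moments about P: Q_y·3.9 − (275.2·2.4)·3.6 − 2200 = 0 → Q_y = 4577.728/3.9 = 1173.78 ≈ 1174 N.
ΣF_y = 0: P_y + 1173.78 − 275.2·2.4 = 0 → P_y = -513.3 N.
ΣF_x = 0: no horizontal applied forces, so P_x = 0.

P_x = 0, P_y = -513.3 N, Q_y = 1174 N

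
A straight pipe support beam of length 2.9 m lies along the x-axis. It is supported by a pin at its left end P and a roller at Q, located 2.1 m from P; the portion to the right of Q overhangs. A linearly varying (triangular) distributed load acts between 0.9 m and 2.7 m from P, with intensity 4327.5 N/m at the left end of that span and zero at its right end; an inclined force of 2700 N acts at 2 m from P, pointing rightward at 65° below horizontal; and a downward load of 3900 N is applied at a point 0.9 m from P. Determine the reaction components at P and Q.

P_x = -1141 N, P_y = 3458 N, Q_y = 6784 N

Resultant of the triangular load: ½ × 4327.5 × 1.8 = 3894.75 N, acting at 1.5 m from P (one-third of the span from the peak).
ΣM about P: Q_y·2.1 − (½·4327.5·1.8)·1.5 − 2700·sin65°·2 − 3900·0.9 = 0 → Q_y = 14246.2/2.1 = 6783.9 ≈ 6784 N.
ΣF_y = 0: P_y + 6783.9 − ½·4327.5·1.8 − 2700·sin65° − 3900 = 0 → P_y = 3458 N.
ΣF_x = 0: P_x + 2700·cos65° = 0 → P_x = -1141 N.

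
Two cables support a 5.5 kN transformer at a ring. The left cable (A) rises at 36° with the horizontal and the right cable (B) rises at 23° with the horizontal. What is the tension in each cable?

T_A = 5.906 kN, T_B = 5.191 kN

ΣF_x = 0: −T_A·cos36° + T_B·cos23° = 0 → T_B = 0.878884·T_A.
ΣF_y = 0: T_A·sin36° + T_B·sin23° = 5.5.
Substitute: T_A·(0.587785 + 0.878884·0.390731) = 5.5 → T_A = 5.90641 ≈ 5.906 kN.
Then T_B = 0.878884 × 5.90641 = 5.191 kN.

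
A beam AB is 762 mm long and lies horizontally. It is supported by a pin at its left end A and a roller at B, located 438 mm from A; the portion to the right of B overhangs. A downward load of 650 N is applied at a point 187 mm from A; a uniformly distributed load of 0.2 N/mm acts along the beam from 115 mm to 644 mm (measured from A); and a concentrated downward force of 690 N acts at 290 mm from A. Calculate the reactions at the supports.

Resultant of the distributed load: 0.2 × 529 = 105.8 N at 379.5 mm from A.
Moments about A: B_y·438 − 650·187 − (0.2·529)·379.5 − 690·290 = 0 → B_y = 361801.1/438 = 826.03 ≈ 826.0 N.
ΣF_y = 0: A_y + 826.03 − 650 − 0.2·529 − 690 = 0 → A_y = 619.8 N.
ΣF_x = 0: no horizontal applied forces, so A_x = 0.

A_x = 0, A_y = 619.8 N, B_y = 826.0 N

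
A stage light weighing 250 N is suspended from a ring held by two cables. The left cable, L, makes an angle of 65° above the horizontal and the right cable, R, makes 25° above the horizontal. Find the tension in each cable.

ΣF_x = 0: −T_L·cos65° + T_R·cos25° = 0 → T_R = 0.466308·T_L.
ΣF_y = 0: T_L·sin65° + T_R·sin25° = 250.
Substitute: T_L·(0.906308 + 0.466308·0.422618) = 250 → T_L = 226.577 ≈ 226.6 N.
Then T_R = 0.466308 × 226.577 = 105.7 N.

T_L = 226.6 N, T_R = 105.7 N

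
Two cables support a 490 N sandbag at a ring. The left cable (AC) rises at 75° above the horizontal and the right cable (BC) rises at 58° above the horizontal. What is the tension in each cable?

ΣF_x = 0: −T_AC·cos75° + T_BC·cos58° = 0 → T_BC = 0.488412·T_AC.
ΣF_y = 0: T_AC·sin75° + T_BC·sin58° = 490.
Substitute: T_AC·(0.965926 + 0.488412·0.848048) = 490 → T_AC = 355.041 ≈ 355.0 N.
Then T_BC = 0.488412 × 355.041 = 173.4 N.

T_AC = 355.0 N, T_BC = 173.4 N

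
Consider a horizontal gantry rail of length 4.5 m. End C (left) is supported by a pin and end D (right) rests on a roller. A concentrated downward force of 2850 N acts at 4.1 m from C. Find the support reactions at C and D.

Moments about C: D_y·4.5 − 2850·4.1 = 0 → D_y = 11685/4.5 = 2596.67 ≈ 2597 N.
ΣF_y = 0: C_y + 2596.67 − 2850 = 0 → C_y = 253.3 N.
ΣF_x = 0: no horizontal applied forces, so C_x = 0.

C_x = 0, C_y = 253.3 N, D_y = 2597 N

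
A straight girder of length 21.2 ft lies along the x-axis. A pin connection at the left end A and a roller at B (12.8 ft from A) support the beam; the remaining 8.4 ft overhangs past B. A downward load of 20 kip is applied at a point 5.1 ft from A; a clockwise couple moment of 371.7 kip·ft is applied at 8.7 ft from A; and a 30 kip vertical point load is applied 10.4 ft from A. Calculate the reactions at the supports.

A_x = 0, A_y = -11.38 kip, B_y = 61.38 kip

Taking moments about A: B_y·12.8 − 20·5.1 − 371.7 − 30·10.4 = 0 → B_y = 785.7/12.8 = 61.3828 ≈ 61.38 kip.
ΣF_y = 0: A_y + 61.3828 − 20 − 30 = 0 → A_y = -11.38 kip.
ΣF_x = 0: no horizontal applied forces, so A_x = 0.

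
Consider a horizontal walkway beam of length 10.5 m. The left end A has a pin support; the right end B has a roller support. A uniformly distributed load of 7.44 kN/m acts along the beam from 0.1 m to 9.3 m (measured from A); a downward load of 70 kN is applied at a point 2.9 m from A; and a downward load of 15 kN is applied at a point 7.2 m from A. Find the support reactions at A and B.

Resultant of the distributed load: 7.44 × 9.2 = 68.448 kN at 4.7 m from A.
Taking moments about A: B_y·10.5 − (7.44·9.2)·4.7 − 70·2.9 − 15·7.2 = 0 → B_y = 632.7056/10.5 = 60.2577 ≈ 60.26 kN.
ΣF_y = 0: A_y + 60.2577 − 7.44·9.2 − 70 − 15 = 0 → A_y = 93.19 kN.
ΣF_x = 0: no horizontal applied forces, so A_x = 0.

A_x = 0, A_y = 93.19 kN, B_y = 60.26 kN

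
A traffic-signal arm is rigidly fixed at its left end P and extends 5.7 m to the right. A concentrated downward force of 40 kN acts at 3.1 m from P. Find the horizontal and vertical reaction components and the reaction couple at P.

P_x = 0, P_y = 40.00 kN, M_P = 124.0 kN·m

ΣF_x = 0: P_x = 0.
ΣF_y = 0: P_y − 40 = 0 → P_y = 40.00 kN.
ΣM about P: M_P − 40·3.1 = 0 → M_P = 124.0 kN·m.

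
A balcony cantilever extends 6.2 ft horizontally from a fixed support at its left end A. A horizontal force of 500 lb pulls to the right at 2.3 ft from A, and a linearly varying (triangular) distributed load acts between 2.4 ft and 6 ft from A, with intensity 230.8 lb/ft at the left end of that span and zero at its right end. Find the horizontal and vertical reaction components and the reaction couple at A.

Resultant of the triangular load: ½ × 230.8 × 3.6 = 415.44 lb, acting at 3.6 ft from A (one-third of the span from the peak).
ΣF_x = 0: A_x + 500 = 0 → A_x = -500.0 lb.
ΣF_y = 0: A_y − ½·230.8·3.6 = 0 → A_y = 415.4 lb.
ΣM about A: M_A − (½·230.8·3.6)·3.6 = 0 → M_A = 1496 lb·ft.

A_x = -500.0 lb, A_y = 415.4 lb, M_A = 1496 lb·ft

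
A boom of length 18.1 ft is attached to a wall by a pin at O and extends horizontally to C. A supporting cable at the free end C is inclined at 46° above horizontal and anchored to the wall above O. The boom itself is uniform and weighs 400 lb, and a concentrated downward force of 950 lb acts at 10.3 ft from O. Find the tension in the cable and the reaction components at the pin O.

T = 1030 lb, O_x = 715.2 lb, O_y = 609.4 lb

ΣM about O: T·sin46°·18.1 − 400·9.05 − 950·10.3 = 0 → T = 13405/(18.1·0.71934) = 1029.57 ≈ 1030 lb.
ΣF_x = 0: O_x − T·cos46° = 0 → O_x = 1029.57 × 0.694658 = 715.2 lb.
ΣF_y = 0: O_y + T·sin46° − 400 − 950 = 0 → O_y = 1350 − 1029.57 × 0.71934 = 609.4 lb.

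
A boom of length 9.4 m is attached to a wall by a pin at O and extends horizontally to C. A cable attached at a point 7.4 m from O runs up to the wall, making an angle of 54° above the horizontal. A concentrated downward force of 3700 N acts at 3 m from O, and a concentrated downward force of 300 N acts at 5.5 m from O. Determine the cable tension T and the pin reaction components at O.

ΣM about O: T·sin54°·7.4 − 3700·3 − 300·5.5 = 0 → T = 12750/(7.4·0.809017) = 2129.71 ≈ 2130 N.
ΣF_x = 0: O_x − T·cos54° = 0 → O_x = 2129.71 × 0.587785 = 1252 N.
ΣF_y = 0: O_y + T·sin54° − 3700 − 300 = 0 → O_y = 4000 − 2129.71 × 0.809017 = 2277 N.

T = 2130 N, O_x = 1252 N, O_y = 2277 N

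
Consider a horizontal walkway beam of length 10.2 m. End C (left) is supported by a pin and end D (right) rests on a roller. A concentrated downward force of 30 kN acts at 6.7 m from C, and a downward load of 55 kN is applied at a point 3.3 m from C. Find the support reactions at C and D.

C_x = 0, C_y = 47.50 kN, D_y = 37.50 kN

Moments about C: D_y·10.2 − 30·6.7 − 55·3.3 = 0 → D_y = 382.5/10.2 = 37.50 kN.
ΣF_y = 0: C_y + 37.5 − 30 − 55 = 0 → C_y = 47.50 kN.
ΣF_x = 0: no horizontal applied forces, so C_x = 0.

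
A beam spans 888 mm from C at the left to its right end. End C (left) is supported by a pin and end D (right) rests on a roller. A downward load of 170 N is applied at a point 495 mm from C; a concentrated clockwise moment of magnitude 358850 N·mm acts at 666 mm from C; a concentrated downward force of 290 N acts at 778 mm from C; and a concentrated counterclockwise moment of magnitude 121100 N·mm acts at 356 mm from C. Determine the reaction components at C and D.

C_x = 0, C_y = -156.6 N, D_y = 616.6 N

ΣM about C: D_y·888 − 170·495 − 358850 − 290·778 + 121100 = 0 → D_y = 547520/888 = 616.577 ≈ 616.6 N.
ΣF_y = 0: C_y + 616.577 − 170 − 290 = 0 → C_y = -156.6 N.
ΣF_x = 0: no horizontal applied forces, so C_x = 0.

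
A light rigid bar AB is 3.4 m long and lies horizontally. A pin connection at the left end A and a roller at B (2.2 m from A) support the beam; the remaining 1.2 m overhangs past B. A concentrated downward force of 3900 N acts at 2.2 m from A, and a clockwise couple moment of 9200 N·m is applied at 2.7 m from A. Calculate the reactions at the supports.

ΣM about A: B_y·2.2 − 3900·2.2 − 9200 = 0 → B_y = 17780/2.2 = 8081.82 ≈ 8082 N.
ΣF_y = 0: A_y + 8081.82 − 3900 = 0 → A_y = -4182 N.
ΣF_x = 0: no horizontal applied forces, so A_x = 0.

A_x = 0, A_y = -4182 N, B_y = 8082 N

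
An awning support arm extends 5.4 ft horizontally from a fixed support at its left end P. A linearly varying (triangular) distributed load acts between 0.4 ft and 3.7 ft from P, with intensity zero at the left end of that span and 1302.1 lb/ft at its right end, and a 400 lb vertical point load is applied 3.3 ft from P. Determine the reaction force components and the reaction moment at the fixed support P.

P_x = 0, P_y = 2548 lb, M_P = 6906 lb·ft

Resultant of the triangular load: ½ × 1302.1 × 3.3 = 2148.465 lb, acting at 2.6 ft from P (one-third of the span from the peak).
ΣF_x = 0: P_x = 0.
ΣF_y = 0: P_y − ½·1302.1·3.3 − 400 = 0 → P_y = 2548 lb.
ΣM about P: M_P − (½·1302.1·3.3)·2.6 − 400·3.3 = 0 → M_P = 6906 lb·ft.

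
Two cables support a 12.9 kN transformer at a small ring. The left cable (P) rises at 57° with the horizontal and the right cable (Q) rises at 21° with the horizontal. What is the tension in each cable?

T_P = 12.31 kN, T_Q = 7.183 kN

ΣF_x = 0: −T_P·cos57° + T_Q·cos21° = 0 → T_Q = 0.583387·T_P.
ΣF_y = 0: T_P·sin57° + T_Q·sin21° = 12.9.
Substitute: T_P·(0.838671 + 0.583387·0.358368) = 12.9 → T_P = 12.3122 ≈ 12.31 kN.
Then T_Q = 0.583387 × 12.3122 = 7.183 kN.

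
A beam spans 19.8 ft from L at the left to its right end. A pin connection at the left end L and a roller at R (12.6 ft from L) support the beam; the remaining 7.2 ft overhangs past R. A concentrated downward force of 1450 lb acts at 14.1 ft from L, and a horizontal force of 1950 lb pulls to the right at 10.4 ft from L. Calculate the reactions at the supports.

Taking moments about L: R_y·12.6 − 1450·14.1 = 0 → R_y = 20445/12.6 = 1622.62 ≈ 1623 lb.
ΣF_y = 0: L_y + 1622.62 − 1450 = 0 → L_y = -172.6 lb.
ΣF_x = 0: L_x + 1950 = 0 → L_x = -1950 lb.

L_x = -1950 lb, L_y = -172.6 lb, R_y = 1623 lb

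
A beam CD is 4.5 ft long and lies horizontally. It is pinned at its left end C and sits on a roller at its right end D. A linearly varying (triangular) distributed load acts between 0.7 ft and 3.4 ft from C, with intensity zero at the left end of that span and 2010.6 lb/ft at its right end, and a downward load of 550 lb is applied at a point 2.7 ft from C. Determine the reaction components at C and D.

C_x = 0, C_y = 1426 lb, D_y = 1838 lb

Resultant of the triangular load: ½ × 2010.6 × 2.7 = 2714.31 lb, acting at 2.5 ft from C (one-third of the span from the peak).
ΣM about C: D_y·4.5 − (½·2010.6·2.7)·2.5 − 550·2.7 = 0 → D_y = 8270.775/4.5 = 1837.95 ≈ 1838 lb.
ΣF_y = 0: C_y + 1837.95 − ½·2010.6·2.7 − 550 = 0 → C_y = 1426 lb.
ΣF_x = 0: no horizontal applied forces, so C_x = 0.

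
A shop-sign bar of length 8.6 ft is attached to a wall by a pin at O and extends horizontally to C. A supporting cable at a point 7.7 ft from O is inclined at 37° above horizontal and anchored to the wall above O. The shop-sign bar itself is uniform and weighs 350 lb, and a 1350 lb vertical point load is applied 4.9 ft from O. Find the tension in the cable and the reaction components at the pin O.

ΣM about O: T·sin37°·7.7 − 350·4.3 − 1350·4.9 = 0 → T = 8120/(7.7·0.601815) = 1752.28 ≈ 1752 lb.
ΣF_x = 0: O_x − T·cos37° = 0 → O_x = 1752.28 × 0.798636 = 1399 lb.
ΣF_y = 0: O_y + T·sin37° − 350 − 1350 = 0 → O_y = 1700 − 1752.28 × 0.601815 = 645.5 lb.

T = 1752 lb, O_x = 1399 lb, O_y = 645.5 lb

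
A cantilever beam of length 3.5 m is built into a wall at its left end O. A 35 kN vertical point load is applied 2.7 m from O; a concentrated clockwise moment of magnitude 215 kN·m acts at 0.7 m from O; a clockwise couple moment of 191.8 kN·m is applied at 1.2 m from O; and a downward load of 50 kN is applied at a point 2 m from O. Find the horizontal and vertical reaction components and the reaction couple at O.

ΣF_x = 0: O_x = 0.
ΣF_y = 0: O_y − 35 − 50 = 0 → O_y = 85.00 kN.
ΣM about O: M_O − 35·2.7 − 215 − 191.8 − 50·2 = 0 → M_O = 601.3 kN·m.

O_x = 0, O_y = 85.00 kN, M_O = 601.3 kN·m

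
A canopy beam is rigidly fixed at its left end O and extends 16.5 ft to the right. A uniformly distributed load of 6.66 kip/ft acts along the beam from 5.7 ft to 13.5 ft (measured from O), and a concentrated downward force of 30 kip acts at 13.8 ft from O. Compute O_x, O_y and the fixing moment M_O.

Resultant of the distributed load: 6.66 × 7.8 = 51.948 kip at 9.6 ft from O.
ΣF_x = 0: O_x = 0.
ΣF_y = 0: O_y − 6.66·7.8 − 30 = 0 → O_y = 81.95 kip.
ΣM about O: M_O − (6.66·7.8)·9.6 − 30·13.8 = 0 → M_O = 912.7 kip·ft.

O_x = 0, O_y = 81.95 kip, M_O = 912.7 kip·ft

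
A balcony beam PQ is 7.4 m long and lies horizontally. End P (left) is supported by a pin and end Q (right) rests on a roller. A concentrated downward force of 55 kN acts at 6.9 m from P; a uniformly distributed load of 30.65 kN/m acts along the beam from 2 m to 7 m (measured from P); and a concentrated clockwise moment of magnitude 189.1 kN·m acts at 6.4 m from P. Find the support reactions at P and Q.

Resultant of the distributed load: 30.65 × 5 = 153.25 kN at 4.5 m from P.
ΣM about P: Q_y·7.4 − 55·6.9 − (30.65·5)·4.5 − 189.1 = 0 → Q_y = 1258.225/7.4 = 170.03 ≈ 170.0 kN.
ΣF_y = 0: P_y + 170.03 − 55 − 30.65·5 = 0 → P_y = 38.22 kN.
ΣF_x = 0: no horizontal applied forces, so P_x = 0.

P_x = 0, P_y = 38.22 kN, Q_y = 170.0 kN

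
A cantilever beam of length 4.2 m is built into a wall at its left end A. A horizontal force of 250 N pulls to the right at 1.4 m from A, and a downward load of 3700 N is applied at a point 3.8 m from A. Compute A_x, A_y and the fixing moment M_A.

A_x = -250.0 N, A_y = 3700 N, M_A = 14060 N·m

ΣF_x = 0: A_x + 250 = 0 → A_x = -250.0 N.
ΣF_y = 0: A_y − 3700 = 0 → A_y = 3700 N.
ΣM about A: M_A − 3700·3.8 = 0 → M_A = 14060 N·m.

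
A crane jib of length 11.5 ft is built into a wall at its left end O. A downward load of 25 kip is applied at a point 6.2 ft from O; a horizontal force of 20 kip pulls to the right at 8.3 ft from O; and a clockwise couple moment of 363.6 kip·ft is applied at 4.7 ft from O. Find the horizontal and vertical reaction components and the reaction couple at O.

ΣF_x = 0: O_x + 20 = 0 → O_x = -20.00 kip.
ΣF_y = 0: O_y − 25 = 0 → O_y = 25.00 kip.
ΣM about O: M_O − 25·6.2 − 363.6 = 0 → M_O = 518.6 kip·ft.

O_x = -20.00 kip, O_y = 25.00 kip, M_O = 518.6 kip·ft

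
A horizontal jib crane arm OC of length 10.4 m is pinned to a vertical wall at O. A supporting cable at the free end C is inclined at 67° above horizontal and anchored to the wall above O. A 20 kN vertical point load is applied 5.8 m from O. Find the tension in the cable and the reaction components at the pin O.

ΣM about O: T·sin67°·10.4 − 20·5.8 = 0 → T = 116/(10.4·0.920505) = 12.1171 ≈ 12.12 kN.
ΣF_x = 0: O_x − T·cos67° = 0 → O_x = 12.1171 × 0.390731 = 4.735 kN.
ΣF_y = 0: O_y + T·sin67° − 20 = 0 → O_y = 20 − 12.1171 × 0.920505 = 8.846 kN.

T = 12.12 kN, O_x = 4.735 kN, O_y = 8.846 kN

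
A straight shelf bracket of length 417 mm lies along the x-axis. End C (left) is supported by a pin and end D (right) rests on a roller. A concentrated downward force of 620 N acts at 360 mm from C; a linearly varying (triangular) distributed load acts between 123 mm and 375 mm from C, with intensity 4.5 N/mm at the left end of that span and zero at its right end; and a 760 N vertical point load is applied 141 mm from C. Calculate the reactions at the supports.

Resultant of the triangular load: ½ × 4.5 × 252 = 567 N, acting at 207 mm from C (one-third of the span from the peak).
ΣM about C: D_y·417 − 620·360 − (½·4.5·252)·207 − 760·141 = 0 → D_y = 447729/417 = 1073.69 ≈ 1074 N.
ΣF_y = 0: C_y + 1073.69 − 620 − ½·4.5·252 − 760 = 0 → C_y = 873.3 N.
ΣF_x = 0: no horizontal applied forces, so C_x = 0.

C_x = 0, C_y = 873.3 N, D_y = 1074 N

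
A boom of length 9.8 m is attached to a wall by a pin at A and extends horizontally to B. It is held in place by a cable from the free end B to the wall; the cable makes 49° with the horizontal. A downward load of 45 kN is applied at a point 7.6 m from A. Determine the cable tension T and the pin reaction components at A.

T = 46.24 kN, A_x = 30.34 kN, A_y = 10.10 kN

ΣM about A: T·sin49°·9.8 − 45·7.6 = 0 → T = 342/(9.8·0.75471) = 46.2402 ≈ 46.24 kN.
ΣF_x = 0: A_x − T·cos49° = 0 → A_x = 46.2402 × 0.656059 = 30.34 kN.
ΣF_y = 0: A_y + T·sin49° − 45 = 0 → A_y = 45 − 46.2402 × 0.75471 = 10.10 kN.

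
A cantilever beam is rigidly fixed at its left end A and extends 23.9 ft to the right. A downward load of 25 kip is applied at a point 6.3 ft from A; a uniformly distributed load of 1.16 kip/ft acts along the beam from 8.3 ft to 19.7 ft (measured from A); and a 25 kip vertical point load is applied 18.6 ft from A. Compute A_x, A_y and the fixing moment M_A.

A_x = 0, A_y = 63.22 kip, M_A = 807.6 kip·ft

Resultant of the distributed load: 1.16 × 11.4 = 13.224 kip at 14 ft from A.
ΣF_x = 0: A_x = 0.
ΣF_y = 0: A_y − 25 − 1.16·11.4 − 25 = 0 → A_y = 63.22 kip.
ΣM about A: M_A − 25·6.3 − (1.16·11.4)·14 − 25·18.6 = 0 → M_A = 807.6 kip·ft.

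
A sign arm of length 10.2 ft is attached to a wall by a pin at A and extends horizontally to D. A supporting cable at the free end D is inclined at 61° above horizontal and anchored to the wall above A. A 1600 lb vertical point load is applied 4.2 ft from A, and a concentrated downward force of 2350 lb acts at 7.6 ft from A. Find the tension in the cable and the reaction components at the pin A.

T = 2755 lb, A_x = 1336 lb, A_y = 1540 lb

ΣM about A: T·sin61°·10.2 − 1600·4.2 − 2350·7.6 = 0 → T = 24580/(10.2·0.87462) = 2755.26 ≈ 2755 lb.
ΣF_x = 0: A_x − T·cos61° = 0 → A_x = 2755.26 × 0.48481 = 1336 lb.
ΣF_y = 0: A_y + T·sin61° − 1600 − 2350 = 0 → A_y = 3950 − 2755.26 × 0.87462 = 1540 lb.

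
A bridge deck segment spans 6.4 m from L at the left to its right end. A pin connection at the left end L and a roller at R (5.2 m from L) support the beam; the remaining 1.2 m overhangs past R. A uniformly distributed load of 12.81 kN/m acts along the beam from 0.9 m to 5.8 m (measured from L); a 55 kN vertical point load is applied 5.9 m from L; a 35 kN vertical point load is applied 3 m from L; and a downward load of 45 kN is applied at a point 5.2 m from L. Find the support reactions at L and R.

Resultant of the distributed load: 12.81 × 4.9 = 62.769 kN at 3.35 m from L.
Taking moments about L: R_y·5.2 − (12.81·4.9)·3.35 − 55·5.9 − 35·3 − 45·5.2 = 0 → R_y = 873.77615/5.2 = 168.034 ≈ 168.0 kN.
ΣF_y = 0: L_y + 168.034 − 12.81·4.9 − 55 − 35 − 45 = 0 → L_y = 29.74 kN.
ΣF_x = 0: no horizontal applied forces, so L_x = 0.

L_x = 0, L_y = 29.74 kN, R_y = 168.0 kN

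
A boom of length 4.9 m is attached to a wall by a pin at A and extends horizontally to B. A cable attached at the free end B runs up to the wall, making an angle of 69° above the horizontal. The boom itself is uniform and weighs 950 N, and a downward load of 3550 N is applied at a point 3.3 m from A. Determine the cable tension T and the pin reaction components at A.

ΣM about A: T·sin69°·4.9 − 950·2.45 − 3550·3.3 = 0 → T = 14042.5/(4.9·0.93358) = 3069.71 ≈ 3070 N.
ΣF_x = 0: A_x − T·cos69° = 0 → A_x = 3069.71 × 0.358368 = 1100 N.
ΣF_y = 0: A_y + T·sin69° − 950 − 3550 = 0 → A_y = 4500 − 3069.71 × 0.93358 = 1634 N.

T = 3070 N, A_x = 1100 N, A_y = 1634 N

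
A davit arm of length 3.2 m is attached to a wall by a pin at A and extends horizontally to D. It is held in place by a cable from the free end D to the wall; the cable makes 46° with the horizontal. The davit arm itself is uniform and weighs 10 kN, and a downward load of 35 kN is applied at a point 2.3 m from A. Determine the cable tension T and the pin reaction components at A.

T = 41.92 kN, A_x = 29.12 kN, A_y = 14.84 kN

ΣM about A: T·sin46°·3.2 − 10·1.6 − 35·2.3 = 0 → T = 96.5/(3.2·0.71934) = 41.9221 ≈ 41.92 kN.
ΣF_x = 0: A_x − T·cos46° = 0 → A_x = 41.9221 × 0.694658 = 29.12 kN.
ΣF_y = 0: A_y + T·sin46° − 10 − 35 = 0 → A_y = 45 − 41.9221 × 0.71934 = 14.84 kN.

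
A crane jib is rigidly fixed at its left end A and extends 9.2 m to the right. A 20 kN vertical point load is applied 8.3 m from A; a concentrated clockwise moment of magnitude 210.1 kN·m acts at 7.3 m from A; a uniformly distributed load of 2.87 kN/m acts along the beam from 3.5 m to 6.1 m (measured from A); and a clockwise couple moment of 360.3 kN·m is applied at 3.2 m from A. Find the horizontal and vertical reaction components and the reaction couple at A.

A_x = 0, A_y = 27.46 kN, M_A = 772.2 kN·m

Resultant of the distributed load: 2.87 × 2.6 = 7.462 kN at 4.8 m from A.
ΣF_x = 0: A_x = 0.
ΣF_y = 0: A_y − 20 − 2.87·2.6 = 0 → A_y = 27.46 kN.
ΣM about A: M_A − 20·8.3 − 210.1 − (2.87·2.6)·4.8 − 360.3 = 0 → M_A = 772.2 kN·m.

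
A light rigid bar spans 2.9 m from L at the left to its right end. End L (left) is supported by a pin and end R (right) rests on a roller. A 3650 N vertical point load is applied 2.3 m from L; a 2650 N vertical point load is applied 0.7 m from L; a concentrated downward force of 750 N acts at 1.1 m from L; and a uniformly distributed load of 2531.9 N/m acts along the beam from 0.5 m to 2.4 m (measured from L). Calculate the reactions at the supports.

Resultant of the distributed load: 2531.9 × 1.9 = 4810.61 N at 1.45 m from L.
Moments about L: R_y·2.9 − 3650·2.3 − 2650·0.7 − 750·1.1 − (2531.9·1.9)·1.45 = 0 → R_y = 18050.3845/2.9 = 6224.27 ≈ 6224 N.
ΣF_y = 0: L_y + 6224.27 − 3650 − 2650 − 750 − 2531.9·1.9 = 0 → L_y = 5636 N.
ΣF_x = 0: no horizontal applied forces, so L_x = 0.

L_x = 0, L_y = 5636 N, R_y = 6224 N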